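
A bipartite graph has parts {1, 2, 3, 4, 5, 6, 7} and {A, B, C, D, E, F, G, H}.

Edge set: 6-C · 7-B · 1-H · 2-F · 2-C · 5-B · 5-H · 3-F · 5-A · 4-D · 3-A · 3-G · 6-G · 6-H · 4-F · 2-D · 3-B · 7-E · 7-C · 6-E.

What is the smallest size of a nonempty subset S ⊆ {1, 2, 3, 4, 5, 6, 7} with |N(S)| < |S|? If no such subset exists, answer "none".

none

A matching saturating every left vertex exists, for instance 1→H, 2→C, 3→F, 4→D, 5→A, 6→E, 7→B.
By Hall's marriage theorem, this means |N(S)| ≥ |S| for every subset S, so no violating subset exists.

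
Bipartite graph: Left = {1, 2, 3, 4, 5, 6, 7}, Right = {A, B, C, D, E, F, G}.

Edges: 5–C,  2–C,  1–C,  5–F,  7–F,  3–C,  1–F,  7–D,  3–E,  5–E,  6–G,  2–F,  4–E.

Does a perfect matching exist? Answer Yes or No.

The set {1, 2, 3, 4, 5} has only 3 neighbours ({C, E, F}), so by Hall's theorem at most 5 of the 7 left vertices can be matched.
Hence no matching covers every left vertex.

No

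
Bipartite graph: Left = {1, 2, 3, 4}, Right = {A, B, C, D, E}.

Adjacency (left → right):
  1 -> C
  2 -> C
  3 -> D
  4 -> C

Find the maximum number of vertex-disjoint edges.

2

For example, pair 1→C, 3→D.
The set {1, 2, 4} has only 1 neighbour ({C}), so by Hall's theorem at most 2 of the 4 left vertices can be matched.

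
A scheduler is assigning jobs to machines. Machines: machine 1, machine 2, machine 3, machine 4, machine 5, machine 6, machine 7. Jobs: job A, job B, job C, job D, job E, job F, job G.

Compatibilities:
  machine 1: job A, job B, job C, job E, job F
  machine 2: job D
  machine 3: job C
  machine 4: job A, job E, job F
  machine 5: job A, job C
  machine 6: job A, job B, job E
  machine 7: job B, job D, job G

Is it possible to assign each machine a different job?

Yes

One maximum matching: machine 1–job B, machine 2–job D, machine 3–job C, machine 4–job F, machine 5–job A, machine 6–job E, machine 7–job G.
All 7 machines are covered.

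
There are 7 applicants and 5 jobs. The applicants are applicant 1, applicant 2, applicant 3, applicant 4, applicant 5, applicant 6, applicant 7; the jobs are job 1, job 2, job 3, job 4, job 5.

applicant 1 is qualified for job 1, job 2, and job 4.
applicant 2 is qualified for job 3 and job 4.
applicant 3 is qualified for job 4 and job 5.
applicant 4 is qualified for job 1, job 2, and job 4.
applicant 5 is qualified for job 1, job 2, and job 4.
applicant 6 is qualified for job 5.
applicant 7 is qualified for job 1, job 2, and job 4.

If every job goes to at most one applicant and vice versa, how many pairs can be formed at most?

One maximum matching: applicant 1→job 4, applicant 2→job 3, applicant 3→job 5, applicant 4→job 1, applicant 5→job 2.
The set {applicant 1, applicant 3, applicant 4, applicant 5, applicant 6, applicant 7} has only 4 neighbours ({job 1, job 2, job 4, job 5}), so by Hall's theorem at most 5 of the 7 applicants can be matched.

5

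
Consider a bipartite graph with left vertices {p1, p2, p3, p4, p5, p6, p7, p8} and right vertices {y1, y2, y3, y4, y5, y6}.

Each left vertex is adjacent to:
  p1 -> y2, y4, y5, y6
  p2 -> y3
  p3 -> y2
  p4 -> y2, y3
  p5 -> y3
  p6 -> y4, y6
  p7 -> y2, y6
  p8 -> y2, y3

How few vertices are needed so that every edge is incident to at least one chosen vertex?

A maximum matching has 5 edges (e.g. p1–y5, p2–y3, p3–y2, p6–y4, p7–y6).
By König's theorem the minimum vertex cover has the same size. One such cover is {p1, p6, p7, y2, y3}.

5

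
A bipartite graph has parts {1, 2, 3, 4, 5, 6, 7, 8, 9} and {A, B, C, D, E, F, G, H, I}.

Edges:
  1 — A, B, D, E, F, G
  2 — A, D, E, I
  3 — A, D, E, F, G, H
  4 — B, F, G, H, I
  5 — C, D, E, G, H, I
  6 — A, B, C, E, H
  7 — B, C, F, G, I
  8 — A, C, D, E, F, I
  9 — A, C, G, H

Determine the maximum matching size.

9

A valid assignment of size 9: 1–D, 2–I, 3–H, 4–B, 5–G, 6–A, 7–F, 8–E, 9–C.
All 9 left vertices are matched, so no larger matching exists.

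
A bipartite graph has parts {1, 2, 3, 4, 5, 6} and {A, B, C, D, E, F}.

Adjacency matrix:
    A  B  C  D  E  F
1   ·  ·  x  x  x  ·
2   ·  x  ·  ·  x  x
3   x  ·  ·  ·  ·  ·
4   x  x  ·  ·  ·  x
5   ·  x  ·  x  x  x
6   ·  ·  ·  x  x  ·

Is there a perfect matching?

One maximum matching: 1–C, 2–B, 3–A, 4–F, 5–D, 6–E.
Every left vertex is matched, so this is a perfect matching.

Yes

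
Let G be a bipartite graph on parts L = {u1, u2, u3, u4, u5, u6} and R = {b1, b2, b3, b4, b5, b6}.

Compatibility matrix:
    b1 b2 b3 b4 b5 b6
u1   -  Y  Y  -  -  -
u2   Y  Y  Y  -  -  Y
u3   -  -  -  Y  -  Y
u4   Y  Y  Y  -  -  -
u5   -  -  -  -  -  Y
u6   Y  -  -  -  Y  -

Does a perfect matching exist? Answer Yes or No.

Yes

For example, pair u1-b2, u2-b3, u3-b4, u4-b1, u5-b6, u6-b5.
Every left vertex is matched, so this is a perfect matching.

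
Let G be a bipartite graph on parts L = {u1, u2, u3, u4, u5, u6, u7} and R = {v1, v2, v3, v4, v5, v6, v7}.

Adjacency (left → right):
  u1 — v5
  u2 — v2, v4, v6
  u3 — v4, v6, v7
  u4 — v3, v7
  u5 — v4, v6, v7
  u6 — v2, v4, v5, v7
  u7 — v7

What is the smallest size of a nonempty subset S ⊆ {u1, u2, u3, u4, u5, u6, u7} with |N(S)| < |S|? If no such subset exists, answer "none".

Take S = {u1, u2, u3, u5, u6, u7}. Its neighbourhood is {v2, v4, v5, v6, v7}, so |N(S)| = 5 < |S| = 6.
Every subset of size less than 6 has at least as many neighbours as members, so 6 is the minimum.

6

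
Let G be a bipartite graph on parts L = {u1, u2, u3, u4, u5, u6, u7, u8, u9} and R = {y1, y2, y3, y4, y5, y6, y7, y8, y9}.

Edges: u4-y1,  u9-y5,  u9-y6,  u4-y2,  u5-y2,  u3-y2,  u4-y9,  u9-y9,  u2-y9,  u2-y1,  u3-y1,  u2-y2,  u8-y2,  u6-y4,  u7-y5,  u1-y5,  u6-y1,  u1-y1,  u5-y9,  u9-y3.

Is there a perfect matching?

No

The set {u1, u2, u3, u4, u5, u7, u8} has only 4 neighbours ({y1, y2, y5, y9}), so by Hall's theorem at most 6 of the 9 left vertices can be matched.
Hence no matching covers every left vertex.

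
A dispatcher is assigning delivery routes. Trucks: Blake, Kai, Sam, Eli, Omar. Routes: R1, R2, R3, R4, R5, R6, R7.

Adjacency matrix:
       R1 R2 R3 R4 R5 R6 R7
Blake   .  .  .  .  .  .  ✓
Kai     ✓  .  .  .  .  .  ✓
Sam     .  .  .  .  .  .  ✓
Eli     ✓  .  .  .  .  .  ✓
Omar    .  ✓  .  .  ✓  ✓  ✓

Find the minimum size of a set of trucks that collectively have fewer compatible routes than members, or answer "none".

2

Take S = {Blake, Sam}. Its neighbourhood is {R7}, so |N(S)| = 1 < |S| = 2.
No single vertex violates Hall's condition since each has at least one neighbour, so 2 is the minimum.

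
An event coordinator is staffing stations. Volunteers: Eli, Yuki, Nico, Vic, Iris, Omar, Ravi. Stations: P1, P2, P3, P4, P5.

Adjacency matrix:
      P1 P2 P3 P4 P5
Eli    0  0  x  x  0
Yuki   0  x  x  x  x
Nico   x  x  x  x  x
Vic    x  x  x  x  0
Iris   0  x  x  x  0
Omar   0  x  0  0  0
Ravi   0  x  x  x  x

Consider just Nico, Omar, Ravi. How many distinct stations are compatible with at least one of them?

5

The union of neighbours of {Nico, Omar, Ravi} is {P1, P2, P3, P4, P5}, which has 5 elements.
Since |N(S)| = 5 ≥ |S| = 3, Hall's condition holds for this subset.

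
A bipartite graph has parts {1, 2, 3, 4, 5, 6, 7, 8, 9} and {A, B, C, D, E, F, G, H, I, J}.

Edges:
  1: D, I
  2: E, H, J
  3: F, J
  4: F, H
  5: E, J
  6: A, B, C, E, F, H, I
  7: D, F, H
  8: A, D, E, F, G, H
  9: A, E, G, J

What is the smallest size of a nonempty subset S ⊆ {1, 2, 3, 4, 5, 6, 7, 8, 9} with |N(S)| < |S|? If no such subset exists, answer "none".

A matching saturating every left vertex exists, for instance 1→I, 2→J, 3→F, 4→H, 5→E, 6→B, 7→D, 8→A, 9→G.
By Hall's marriage theorem, this means |N(S)| ≥ |S| for every subset S, so no violating subset exists.

none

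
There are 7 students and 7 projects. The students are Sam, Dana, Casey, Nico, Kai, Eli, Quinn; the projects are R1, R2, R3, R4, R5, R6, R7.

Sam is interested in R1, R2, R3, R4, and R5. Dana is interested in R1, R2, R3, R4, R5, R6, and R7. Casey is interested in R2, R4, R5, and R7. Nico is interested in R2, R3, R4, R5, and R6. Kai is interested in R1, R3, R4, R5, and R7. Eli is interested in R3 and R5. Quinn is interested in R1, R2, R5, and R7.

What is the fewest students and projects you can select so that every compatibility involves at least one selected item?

7

A maximum matching has 7 edges (e.g. Sam–R3, Dana–R6, Casey–R4, Nico–R2, Kai–R1, Eli–R5, Quinn–R7).
By König's theorem the minimum vertex cover has the same size. One such cover is {Sam, Dana, Casey, Nico, Kai, Eli, Quinn}.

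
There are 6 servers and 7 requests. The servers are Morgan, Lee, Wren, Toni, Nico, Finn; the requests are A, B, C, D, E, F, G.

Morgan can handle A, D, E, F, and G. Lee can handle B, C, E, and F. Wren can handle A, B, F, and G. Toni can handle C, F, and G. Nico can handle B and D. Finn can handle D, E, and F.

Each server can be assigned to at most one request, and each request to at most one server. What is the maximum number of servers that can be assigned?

One maximum matching: Morgan–G, Lee–B, Wren–F, Toni–C, Nico–D, Finn–E.
All 6 servers are matched, so no larger matching exists.

6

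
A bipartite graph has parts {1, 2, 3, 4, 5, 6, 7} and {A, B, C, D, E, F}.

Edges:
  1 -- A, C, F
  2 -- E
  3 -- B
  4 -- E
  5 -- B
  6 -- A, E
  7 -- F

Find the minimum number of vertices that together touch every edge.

The 5 edges 1–C, 2–E, 3–B, 6–A, 7–F form a matching, so any vertex cover needs at least 5 vertices (one per matched edge).
Conversely {1, 6, 7, B, E} meets every edge and has exactly 5 vertices, so 5 is optimal.

5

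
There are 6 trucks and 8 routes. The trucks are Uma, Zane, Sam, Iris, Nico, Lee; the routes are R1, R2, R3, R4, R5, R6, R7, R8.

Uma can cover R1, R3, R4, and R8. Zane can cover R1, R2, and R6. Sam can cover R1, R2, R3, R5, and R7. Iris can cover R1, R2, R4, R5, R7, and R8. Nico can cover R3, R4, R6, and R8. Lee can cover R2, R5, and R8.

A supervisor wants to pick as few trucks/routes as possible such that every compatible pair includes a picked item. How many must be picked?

6

The 6 edges Uma–R3, Zane–R6, Sam–R2, Iris–R1, Nico–R4, Lee–R8 form a matching, so any vertex cover needs at least 6 vertices (one per matched edge).
Conversely {Uma, Zane, Sam, Iris, Nico, Lee} meets every edge and has exactly 6 vertices, so 6 is optimal.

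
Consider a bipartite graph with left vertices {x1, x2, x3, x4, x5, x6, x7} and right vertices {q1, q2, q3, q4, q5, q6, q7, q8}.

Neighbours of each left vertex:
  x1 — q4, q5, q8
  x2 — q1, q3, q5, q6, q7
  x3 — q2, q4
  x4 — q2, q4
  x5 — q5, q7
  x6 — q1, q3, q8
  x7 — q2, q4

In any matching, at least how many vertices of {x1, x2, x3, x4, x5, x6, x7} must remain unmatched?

1

A valid assignment of size 6: x1→q5, x2→q6, x3→q4, x4→q2, x5→q7, x6→q8.
The set {x3, x4, x7} has only 2 neighbours ({q2, q4}), so by Hall's theorem at most 6 of the 7 left vertices can be matched.
That matches 6 of the 7, leaving 1 unmatched; no matching can do better.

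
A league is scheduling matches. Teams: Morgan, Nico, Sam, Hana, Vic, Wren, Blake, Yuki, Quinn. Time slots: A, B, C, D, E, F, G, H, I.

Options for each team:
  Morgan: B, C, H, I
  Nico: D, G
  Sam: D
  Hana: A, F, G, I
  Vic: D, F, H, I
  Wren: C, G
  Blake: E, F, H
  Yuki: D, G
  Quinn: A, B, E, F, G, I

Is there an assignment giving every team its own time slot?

The set {Nico, Sam, Yuki} has only 2 neighbours ({D, G}), so by Hall's theorem at most 8 of the 9 teams can be matched.
Hence no matching covers every team.

No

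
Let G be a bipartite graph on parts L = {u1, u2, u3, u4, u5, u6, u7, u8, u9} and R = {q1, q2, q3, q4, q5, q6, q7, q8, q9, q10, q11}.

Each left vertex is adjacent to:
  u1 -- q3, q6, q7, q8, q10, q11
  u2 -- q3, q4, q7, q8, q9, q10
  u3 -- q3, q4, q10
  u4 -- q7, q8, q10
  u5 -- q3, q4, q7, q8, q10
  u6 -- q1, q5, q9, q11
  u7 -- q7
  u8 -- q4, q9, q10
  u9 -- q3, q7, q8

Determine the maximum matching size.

8

A valid assignment of size 8: u1-q6, u2-q9, u3-q4, u4-q8, u5-q3, u6-q11, u7-q7, u8-q10.
The set {u2, u3, u4, u5, u7, u8, u9} has only 6 neighbours ({q10, q3, q4, q7, q8, q9}), so by Hall's theorem at most 8 of the 9 left vertices can be matched.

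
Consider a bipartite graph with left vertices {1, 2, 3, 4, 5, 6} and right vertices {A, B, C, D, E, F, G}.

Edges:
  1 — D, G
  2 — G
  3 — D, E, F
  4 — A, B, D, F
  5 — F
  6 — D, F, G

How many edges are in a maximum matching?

5

A valid assignment of size 5: 1-D, 2-G, 3-E, 4-B, 5-F.
The set {1, 2, 5, 6} has only 3 neighbours ({D, F, G}), so by Hall's theorem at most 5 of the 6 left vertices can be matched.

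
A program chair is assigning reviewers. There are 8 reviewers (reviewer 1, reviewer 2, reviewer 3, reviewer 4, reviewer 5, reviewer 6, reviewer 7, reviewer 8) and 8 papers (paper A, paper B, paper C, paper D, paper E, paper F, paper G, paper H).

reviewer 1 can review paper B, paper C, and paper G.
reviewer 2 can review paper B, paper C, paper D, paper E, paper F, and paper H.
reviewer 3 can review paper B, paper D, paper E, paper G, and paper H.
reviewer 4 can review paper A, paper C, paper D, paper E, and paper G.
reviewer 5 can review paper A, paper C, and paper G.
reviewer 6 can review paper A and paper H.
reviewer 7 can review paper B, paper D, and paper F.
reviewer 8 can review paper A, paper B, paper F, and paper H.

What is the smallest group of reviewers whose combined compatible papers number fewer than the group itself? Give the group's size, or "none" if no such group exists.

A matching saturating every reviewer exists, for instance reviewer 1→paper G, reviewer 2→paper B, reviewer 3→paper E, reviewer 4→paper D, reviewer 5→paper C, reviewer 6→paper A, reviewer 7→paper F, reviewer 8→paper H.
By Hall's marriage theorem, this means |N(S)| ≥ |S| for every subset S, so no violating subset exists.

none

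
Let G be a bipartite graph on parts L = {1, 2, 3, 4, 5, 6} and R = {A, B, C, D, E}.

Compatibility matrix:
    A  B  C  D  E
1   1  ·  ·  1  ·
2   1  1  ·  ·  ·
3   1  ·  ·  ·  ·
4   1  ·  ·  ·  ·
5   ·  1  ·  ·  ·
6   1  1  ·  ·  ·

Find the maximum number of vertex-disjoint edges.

3

One maximum matching: 1-D, 2-B, 3-A.
The set {2, 3, 4, 5, 6} has only 2 neighbours ({A, B}), so by Hall's theorem at most 3 of the 6 left vertices can be matched.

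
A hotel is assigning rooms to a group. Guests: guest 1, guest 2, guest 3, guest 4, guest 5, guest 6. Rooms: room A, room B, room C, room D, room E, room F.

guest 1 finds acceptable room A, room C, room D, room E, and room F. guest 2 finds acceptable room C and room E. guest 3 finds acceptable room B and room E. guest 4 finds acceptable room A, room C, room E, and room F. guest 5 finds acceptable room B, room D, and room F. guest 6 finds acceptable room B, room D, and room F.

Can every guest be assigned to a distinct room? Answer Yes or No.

One maximum matching: guest 1→room D, guest 2→room C, guest 3→room E, guest 4→room A, guest 5→room B, guest 6→room F.
All 6 guests are covered.

Yes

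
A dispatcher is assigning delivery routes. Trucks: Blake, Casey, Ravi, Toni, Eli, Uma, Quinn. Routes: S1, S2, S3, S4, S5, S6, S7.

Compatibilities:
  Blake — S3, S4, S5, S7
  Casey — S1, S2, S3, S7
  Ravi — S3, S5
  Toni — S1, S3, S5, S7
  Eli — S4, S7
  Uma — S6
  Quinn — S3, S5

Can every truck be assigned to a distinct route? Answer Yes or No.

Yes

One maximum matching: Blake→S7, Casey→S2, Ravi→S5, Toni→S1, Eli→S4, Uma→S6, Quinn→S3.
Every truck is matched, so this is a perfect matching.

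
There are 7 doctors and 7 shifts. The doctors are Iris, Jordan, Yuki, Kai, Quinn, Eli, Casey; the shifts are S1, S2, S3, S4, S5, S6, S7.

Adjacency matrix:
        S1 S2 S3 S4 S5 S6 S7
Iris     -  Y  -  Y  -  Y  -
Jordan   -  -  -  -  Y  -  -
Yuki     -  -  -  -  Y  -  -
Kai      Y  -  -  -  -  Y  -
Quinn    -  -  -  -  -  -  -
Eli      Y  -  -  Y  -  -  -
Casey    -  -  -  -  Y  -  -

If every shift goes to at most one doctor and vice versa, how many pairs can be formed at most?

A valid assignment of size 4: Iris-S2, Jordan-S5, Kai-S6, Eli-S4.
The set {Jordan, Yuki, Quinn, Casey} has only 1 neighbour ({S5}), so by Hall's theorem at most 4 of the 7 doctors can be matched.

4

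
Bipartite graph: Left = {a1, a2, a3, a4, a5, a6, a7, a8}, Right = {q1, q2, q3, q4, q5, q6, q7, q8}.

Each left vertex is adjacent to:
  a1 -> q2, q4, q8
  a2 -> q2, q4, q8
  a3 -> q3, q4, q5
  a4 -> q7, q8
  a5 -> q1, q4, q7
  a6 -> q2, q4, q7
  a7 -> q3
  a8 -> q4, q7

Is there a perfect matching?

No

The set {a1, a2, a4, a6, a8} has only 4 neighbours ({q2, q4, q7, q8}), so by Hall's theorem at most 7 of the 8 left vertices can be matched.
Hence no matching covers every left vertex.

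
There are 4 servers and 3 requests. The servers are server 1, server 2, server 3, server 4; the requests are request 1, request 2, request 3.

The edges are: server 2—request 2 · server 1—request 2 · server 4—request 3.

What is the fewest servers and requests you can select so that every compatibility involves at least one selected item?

The 2 edges server 1–request 2, server 4–request 3 form a matching, so any vertex cover needs at least 2 vertices (one per matched edge).
Conversely {server 4, request 2} meets every edge and has exactly 2 vertices, so 2 is optimal.

2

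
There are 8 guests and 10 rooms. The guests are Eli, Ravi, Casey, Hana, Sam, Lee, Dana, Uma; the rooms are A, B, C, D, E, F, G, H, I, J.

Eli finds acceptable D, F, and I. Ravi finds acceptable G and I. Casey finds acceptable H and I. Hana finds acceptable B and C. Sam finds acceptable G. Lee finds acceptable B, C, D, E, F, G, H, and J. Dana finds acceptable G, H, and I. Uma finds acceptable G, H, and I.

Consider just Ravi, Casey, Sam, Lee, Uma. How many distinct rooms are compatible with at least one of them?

The union of neighbours of {Ravi, Casey, Sam, Lee, Uma} is {B, C, D, E, F, G, H, I, J}, which has 9 elements.
Since |N(S)| = 9 ≥ |S| = 5, Hall's condition holds for this subset.

9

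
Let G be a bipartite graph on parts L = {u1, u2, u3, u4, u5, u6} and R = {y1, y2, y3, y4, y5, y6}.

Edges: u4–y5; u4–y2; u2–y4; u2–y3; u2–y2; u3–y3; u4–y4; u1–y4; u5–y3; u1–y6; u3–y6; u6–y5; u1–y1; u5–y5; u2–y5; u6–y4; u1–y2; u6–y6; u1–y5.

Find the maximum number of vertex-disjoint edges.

6

For example, pair u1→y1, u2→y2, u3→y6, u4→y5, u5→y3, u6→y4.
This saturates every left vertex, so 6 is the maximum.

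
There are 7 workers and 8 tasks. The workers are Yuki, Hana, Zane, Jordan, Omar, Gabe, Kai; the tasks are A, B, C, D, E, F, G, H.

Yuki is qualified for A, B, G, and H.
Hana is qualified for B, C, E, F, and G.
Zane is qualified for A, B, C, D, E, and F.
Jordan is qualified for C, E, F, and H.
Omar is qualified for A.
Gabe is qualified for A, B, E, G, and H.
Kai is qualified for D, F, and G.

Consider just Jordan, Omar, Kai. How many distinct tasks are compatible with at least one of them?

7

The union of neighbours of {Jordan, Omar, Kai} is {A, C, D, E, F, G, H}, which has 7 elements.
Since |N(S)| = 7 ≥ |S| = 3, Hall's condition holds for this subset.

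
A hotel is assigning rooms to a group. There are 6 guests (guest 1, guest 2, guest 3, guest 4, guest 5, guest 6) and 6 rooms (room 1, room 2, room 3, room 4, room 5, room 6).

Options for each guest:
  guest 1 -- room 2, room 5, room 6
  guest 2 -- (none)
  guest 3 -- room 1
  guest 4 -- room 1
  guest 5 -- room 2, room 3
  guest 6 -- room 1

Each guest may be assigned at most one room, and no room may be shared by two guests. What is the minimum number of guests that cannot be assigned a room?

3

One maximum matching: guest 1–room 5, guest 3–room 1, guest 5–room 3.
The set {guest 2, guest 3, guest 4, guest 6} has only 1 neighbour ({room 1}), so by Hall's theorem at most 3 of the 6 guests can be matched.
That matches 3 of the 6, leaving 3 unmatched; no matching can do better.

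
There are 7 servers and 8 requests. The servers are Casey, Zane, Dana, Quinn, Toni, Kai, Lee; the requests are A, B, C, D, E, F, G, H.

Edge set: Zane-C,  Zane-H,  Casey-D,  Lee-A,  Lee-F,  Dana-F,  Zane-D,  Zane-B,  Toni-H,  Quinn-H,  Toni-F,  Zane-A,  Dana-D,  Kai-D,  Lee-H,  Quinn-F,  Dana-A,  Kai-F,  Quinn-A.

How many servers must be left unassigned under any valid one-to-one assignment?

For example, pair Casey–D, Zane–B, Dana–A, Quinn–H, Toni–F.
The set {Casey, Dana, Quinn, Toni, Kai, Lee} has only 4 neighbours ({A, D, F, H}), so by Hall's theorem at most 5 of the 7 servers can be matched.
That matches 5 of the 7, leaving 2 unmatched; no matching can do better.

2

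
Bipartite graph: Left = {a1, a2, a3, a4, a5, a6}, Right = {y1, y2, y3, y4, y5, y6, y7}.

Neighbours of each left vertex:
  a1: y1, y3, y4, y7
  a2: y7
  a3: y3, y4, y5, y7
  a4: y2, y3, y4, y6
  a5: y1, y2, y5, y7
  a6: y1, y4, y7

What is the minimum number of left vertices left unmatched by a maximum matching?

One maximum matching: a1-y4, a2-y7, a3-y5, a4-y3, a5-y2, a6-y1.
This saturates every left vertex, so 6 is the maximum.
That matches 6 of the 6, leaving 0 unmatched; no matching can do better.

0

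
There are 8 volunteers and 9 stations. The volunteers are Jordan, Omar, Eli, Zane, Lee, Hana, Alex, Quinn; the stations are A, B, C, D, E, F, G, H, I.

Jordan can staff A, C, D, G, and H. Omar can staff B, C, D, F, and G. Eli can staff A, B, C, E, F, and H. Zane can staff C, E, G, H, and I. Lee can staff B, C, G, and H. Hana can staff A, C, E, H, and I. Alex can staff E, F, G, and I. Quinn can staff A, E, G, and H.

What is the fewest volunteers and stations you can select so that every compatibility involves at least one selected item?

{Jordan, Omar, Eli, Zane, Lee, Hana, Alex, Quinn} is a vertex cover of size 8: every edge has an endpoint in this set.
No smaller cover exists because Jordan–A, Omar–F, Eli–H, Zane–C, Lee–B, Hana–I, Alex–G, Quinn–E is a matching of size 8, and a cover must include an endpoint of each of these disjoint edges (König's theorem).

8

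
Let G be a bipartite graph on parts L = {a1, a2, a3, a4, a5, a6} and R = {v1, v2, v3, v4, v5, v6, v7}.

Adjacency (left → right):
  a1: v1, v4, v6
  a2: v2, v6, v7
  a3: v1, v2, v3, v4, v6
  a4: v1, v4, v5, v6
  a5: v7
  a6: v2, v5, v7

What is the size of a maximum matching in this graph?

For example, pair a1-v4, a2-v6, a3-v3, a4-v1, a5-v7, a6-v2.
All 6 left vertices are matched, so no larger matching exists.

6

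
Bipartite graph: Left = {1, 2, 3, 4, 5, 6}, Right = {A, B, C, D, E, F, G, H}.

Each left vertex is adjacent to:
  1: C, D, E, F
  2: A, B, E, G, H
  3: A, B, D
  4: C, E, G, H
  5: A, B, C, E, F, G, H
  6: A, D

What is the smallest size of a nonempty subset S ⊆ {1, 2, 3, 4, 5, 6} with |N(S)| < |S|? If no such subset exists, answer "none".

none

A matching saturating every left vertex exists, for instance 1→C, 2→A, 3→B, 4→E, 5→G, 6→D.
By Hall's marriage theorem, this means |N(S)| ≥ |S| for every subset S, so no violating subset exists.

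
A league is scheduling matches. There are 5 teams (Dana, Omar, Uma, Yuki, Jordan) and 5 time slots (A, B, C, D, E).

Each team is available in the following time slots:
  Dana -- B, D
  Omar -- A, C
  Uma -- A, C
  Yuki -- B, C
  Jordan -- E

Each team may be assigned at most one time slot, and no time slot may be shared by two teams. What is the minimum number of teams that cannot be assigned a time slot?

0

For example, pair Dana-D, Omar-A, Uma-C, Yuki-B, Jordan-E.
All 5 teams are matched, so no larger matching exists.
That matches 5 of the 5, leaving 0 unmatched; no matching can do better.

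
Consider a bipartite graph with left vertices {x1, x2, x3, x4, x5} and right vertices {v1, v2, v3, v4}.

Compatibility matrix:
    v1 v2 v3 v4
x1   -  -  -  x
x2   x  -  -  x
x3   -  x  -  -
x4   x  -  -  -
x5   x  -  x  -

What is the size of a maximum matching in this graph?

4

A valid assignment of size 4: x1–v4, x2–v1, x3–v2, x5–v3.
The set {x1, x2, x4} has only 2 neighbours ({v1, v4}), so by Hall's theorem at most 4 of the 5 left vertices can be matched.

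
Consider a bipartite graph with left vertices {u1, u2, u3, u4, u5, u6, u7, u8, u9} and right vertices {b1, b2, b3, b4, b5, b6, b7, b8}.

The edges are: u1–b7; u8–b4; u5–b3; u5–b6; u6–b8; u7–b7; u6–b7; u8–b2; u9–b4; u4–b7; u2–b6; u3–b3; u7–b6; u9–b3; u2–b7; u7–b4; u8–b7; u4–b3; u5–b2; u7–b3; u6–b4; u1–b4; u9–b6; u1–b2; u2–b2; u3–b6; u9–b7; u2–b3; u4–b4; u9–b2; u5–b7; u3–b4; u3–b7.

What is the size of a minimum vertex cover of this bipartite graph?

6

The 6 edges u1–b2, u2–b6, u3–b4, u4–b7, u5–b3, u6–b8 form a matching, so any vertex cover needs at least 6 vertices (one per matched edge).
Conversely {u6, b2, b3, b4, b6, b7} meets every edge and has exactly 6 vertices, so 6 is optimal.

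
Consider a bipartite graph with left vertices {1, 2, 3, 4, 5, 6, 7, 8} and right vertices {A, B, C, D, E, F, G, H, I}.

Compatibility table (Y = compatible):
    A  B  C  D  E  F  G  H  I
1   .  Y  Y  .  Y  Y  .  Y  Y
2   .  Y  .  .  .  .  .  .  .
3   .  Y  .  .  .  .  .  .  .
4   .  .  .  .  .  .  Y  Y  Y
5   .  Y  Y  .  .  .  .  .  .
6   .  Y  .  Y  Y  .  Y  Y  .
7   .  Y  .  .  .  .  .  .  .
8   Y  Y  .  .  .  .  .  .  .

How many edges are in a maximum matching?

A valid assignment of size 6: 1-E, 2-B, 4-H, 5-C, 6-G, 8-A.
The set {2, 3, 7} has only 1 neighbour ({B}), so by Hall's theorem at most 6 of the 8 left vertices can be matched.

6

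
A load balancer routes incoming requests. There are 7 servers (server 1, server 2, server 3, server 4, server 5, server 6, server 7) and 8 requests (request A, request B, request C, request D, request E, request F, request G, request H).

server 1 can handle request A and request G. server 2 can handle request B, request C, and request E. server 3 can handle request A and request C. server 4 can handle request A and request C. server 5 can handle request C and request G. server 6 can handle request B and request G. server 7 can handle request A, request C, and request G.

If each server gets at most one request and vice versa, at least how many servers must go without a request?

2

A valid assignment of size 5: server 1→request G, server 2→request E, server 3→request A, server 4→request C, server 6→request B.
The set {server 1, server 3, server 4, server 5, server 7} has only 3 neighbours ({request A, request C, request G}), so by Hall's theorem at most 5 of the 7 servers can be matched.
That matches 5 of the 7, leaving 2 unmatched; no matching can do better.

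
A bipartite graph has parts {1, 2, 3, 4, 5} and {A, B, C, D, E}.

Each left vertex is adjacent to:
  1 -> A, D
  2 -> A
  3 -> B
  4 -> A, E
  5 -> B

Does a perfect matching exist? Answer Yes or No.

The set {3, 5} has only 1 neighbour ({B}), so by Hall's theorem at most 4 of the 5 left vertices can be matched.
Hence no matching covers every left vertex.

No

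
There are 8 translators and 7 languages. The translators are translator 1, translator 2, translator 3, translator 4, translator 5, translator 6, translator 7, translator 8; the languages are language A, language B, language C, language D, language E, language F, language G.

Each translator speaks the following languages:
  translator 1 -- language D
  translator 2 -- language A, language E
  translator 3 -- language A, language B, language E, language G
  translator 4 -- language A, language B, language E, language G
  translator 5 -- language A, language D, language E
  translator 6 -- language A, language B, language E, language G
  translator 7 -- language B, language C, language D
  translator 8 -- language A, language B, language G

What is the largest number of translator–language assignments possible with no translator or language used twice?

A valid assignment of size 6: translator 1-language D, translator 2-language E, translator 3-language B, translator 4-language G, translator 5-language A, translator 7-language C.
The set {translator 1, translator 2, translator 3, translator 4, translator 5, translator 6, translator 8} has only 5 neighbours ({language A, language B, language D, language E, language G}), so by Hall's theorem at most 6 of the 8 translators can be matched.

6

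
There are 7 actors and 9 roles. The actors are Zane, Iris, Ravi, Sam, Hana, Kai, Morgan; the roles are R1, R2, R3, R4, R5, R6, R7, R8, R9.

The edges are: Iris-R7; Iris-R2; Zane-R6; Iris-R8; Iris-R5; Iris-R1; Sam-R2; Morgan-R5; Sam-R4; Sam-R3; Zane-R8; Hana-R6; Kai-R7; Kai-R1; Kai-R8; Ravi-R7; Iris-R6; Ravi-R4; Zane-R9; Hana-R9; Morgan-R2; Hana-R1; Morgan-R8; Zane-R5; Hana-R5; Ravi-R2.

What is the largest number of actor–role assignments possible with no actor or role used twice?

7

A valid assignment of size 7: Zane→R5, Iris→R6, Ravi→R4, Sam→R3, Hana→R9, Kai→R7, Morgan→R8.
This saturates every actor, so 7 is the maximum.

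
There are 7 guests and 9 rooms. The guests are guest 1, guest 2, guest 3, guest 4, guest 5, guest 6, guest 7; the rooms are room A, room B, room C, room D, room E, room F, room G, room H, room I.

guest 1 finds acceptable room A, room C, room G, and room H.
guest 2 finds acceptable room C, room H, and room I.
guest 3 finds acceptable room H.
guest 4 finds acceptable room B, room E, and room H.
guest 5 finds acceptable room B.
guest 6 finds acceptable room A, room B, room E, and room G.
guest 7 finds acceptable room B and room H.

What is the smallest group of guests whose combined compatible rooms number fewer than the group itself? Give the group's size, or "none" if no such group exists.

3

Take S = {guest 3, guest 5, guest 7}. Its neighbourhood is {room B, room H}, so |N(S)| = 2 < |S| = 3.
Every subset of size less than 3 has at least as many neighbours as members, so 3 is the minimum.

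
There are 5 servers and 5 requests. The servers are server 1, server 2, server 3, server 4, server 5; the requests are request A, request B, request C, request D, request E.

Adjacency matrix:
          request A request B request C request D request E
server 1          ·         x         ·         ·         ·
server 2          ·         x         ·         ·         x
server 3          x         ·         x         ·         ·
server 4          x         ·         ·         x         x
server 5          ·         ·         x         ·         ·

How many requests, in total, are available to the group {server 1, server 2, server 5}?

The union of neighbours of {server 1, server 2, server 5} is {request B, request C, request E}, which has 3 elements.
Since |N(S)| = 3 ≥ |S| = 3, Hall's condition holds for this subset.

3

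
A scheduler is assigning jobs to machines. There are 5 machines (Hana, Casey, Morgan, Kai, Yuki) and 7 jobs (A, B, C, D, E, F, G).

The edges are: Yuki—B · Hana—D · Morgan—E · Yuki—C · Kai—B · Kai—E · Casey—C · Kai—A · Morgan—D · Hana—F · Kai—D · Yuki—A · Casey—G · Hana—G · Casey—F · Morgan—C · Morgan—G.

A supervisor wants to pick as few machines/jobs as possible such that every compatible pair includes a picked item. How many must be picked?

5

A maximum matching has 5 edges (e.g. Hana–D, Casey–F, Morgan–C, Kai–E, Yuki–B).
By König's theorem the minimum vertex cover has the same size. One such cover is {Hana, Casey, Morgan, Kai, Yuki}.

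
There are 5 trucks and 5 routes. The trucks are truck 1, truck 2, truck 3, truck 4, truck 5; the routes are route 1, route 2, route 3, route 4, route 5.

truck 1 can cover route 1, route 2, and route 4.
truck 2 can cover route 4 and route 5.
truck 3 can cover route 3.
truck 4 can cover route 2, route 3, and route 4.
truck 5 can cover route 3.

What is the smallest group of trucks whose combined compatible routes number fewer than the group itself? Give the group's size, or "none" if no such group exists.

Take S = {truck 3, truck 5}. Its neighbourhood is {route 3}, so |N(S)| = 1 < |S| = 2.
No single vertex violates Hall's condition since each has at least one neighbour, so 2 is the minimum.

2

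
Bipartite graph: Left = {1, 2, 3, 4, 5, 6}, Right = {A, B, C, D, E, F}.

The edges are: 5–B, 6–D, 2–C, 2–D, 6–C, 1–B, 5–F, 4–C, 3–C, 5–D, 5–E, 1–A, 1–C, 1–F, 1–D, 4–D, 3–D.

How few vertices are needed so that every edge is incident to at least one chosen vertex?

A maximum matching has 4 edges (e.g. 1–A, 2–D, 3–C, 5–B).
By König's theorem the minimum vertex cover has the same size. One such cover is {1, 5, C, D}.

4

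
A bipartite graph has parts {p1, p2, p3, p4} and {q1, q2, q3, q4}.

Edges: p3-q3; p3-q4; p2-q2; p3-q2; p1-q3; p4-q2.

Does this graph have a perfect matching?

The set {p2, p4} has only 1 neighbour ({q2}), so by Hall's theorem at most 3 of the 4 left vertices can be matched.
Hence no matching covers every left vertex.

No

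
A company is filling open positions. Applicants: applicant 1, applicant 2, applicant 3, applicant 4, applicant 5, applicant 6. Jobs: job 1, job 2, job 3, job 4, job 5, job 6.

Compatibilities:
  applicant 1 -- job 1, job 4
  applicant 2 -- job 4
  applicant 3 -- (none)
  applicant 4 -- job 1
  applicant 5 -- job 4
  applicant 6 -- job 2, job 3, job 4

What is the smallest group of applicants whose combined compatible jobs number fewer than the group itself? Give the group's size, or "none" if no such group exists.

Take S = {applicant 3}. Its neighbourhood is {}, so |N(S)| = 0 < |S| = 1.

1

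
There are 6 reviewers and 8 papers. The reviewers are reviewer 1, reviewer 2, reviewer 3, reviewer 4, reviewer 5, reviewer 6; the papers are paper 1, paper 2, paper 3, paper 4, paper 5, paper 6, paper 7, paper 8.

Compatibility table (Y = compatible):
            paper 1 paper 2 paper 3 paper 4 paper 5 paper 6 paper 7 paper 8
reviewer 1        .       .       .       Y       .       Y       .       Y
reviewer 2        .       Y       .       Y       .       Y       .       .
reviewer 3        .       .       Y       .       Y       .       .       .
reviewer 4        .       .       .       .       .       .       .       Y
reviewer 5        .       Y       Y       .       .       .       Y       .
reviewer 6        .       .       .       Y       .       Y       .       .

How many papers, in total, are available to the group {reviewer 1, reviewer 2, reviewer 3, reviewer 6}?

The union of neighbours of {reviewer 1, reviewer 2, reviewer 3, reviewer 6} is {paper 2, paper 3, paper 4, paper 5, paper 6, paper 8}, which has 6 elements.
Since |N(S)| = 6 ≥ |S| = 4, Hall's condition holds for this subset.

6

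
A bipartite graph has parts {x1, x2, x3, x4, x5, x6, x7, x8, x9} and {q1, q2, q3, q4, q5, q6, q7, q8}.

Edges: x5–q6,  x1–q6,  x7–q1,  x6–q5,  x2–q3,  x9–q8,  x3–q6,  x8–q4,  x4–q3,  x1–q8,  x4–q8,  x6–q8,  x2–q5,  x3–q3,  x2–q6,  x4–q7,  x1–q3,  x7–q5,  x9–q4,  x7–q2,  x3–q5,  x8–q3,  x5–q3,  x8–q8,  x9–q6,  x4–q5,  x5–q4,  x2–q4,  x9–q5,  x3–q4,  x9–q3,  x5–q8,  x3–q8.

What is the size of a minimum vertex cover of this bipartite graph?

7

The 7 edges x1–q6, x2–q5, x3–q3, x4–q7, x5–q4, x6–q8, x7–q2 form a matching, so any vertex cover needs at least 7 vertices (one per matched edge).
Conversely {x4, x7, q3, q4, q5, q6, q8} meets every edge and has exactly 7 vertices, so 7 is optimal.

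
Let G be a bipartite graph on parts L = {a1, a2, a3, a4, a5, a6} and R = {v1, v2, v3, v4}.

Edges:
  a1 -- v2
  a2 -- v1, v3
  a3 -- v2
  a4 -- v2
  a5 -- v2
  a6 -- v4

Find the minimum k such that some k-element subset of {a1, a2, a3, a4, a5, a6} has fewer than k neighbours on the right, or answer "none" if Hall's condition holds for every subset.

Take S = {a1, a3}. Its neighbourhood is {v2}, so |N(S)| = 1 < |S| = 2.
No single vertex violates Hall's condition since each has at least one neighbour, so 2 is the minimum.

2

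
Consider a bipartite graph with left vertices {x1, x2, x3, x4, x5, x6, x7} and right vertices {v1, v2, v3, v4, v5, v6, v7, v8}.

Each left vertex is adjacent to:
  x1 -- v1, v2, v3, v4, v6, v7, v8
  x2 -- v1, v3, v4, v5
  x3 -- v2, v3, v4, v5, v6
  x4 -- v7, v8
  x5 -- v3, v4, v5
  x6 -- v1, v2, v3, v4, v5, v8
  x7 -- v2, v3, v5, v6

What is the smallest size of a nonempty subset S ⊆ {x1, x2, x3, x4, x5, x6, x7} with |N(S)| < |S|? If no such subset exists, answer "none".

none

A matching saturating every left vertex exists, for instance x1→v3, x2→v1, x3→v6, x4→v7, x5→v4, x6→v8, x7→v2.
By Hall's marriage theorem, this means |N(S)| ≥ |S| for every subset S, so no violating subset exists.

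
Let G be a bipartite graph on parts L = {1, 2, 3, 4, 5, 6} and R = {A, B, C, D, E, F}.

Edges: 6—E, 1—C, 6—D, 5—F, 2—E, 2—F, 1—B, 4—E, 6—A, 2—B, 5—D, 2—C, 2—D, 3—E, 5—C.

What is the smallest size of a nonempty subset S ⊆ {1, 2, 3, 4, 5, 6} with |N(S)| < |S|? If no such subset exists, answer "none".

2

Take S = {3, 4}. Its neighbourhood is {E}, so |N(S)| = 1 < |S| = 2.
No single vertex violates Hall's condition since each has at least one neighbour, so 2 is the minimum.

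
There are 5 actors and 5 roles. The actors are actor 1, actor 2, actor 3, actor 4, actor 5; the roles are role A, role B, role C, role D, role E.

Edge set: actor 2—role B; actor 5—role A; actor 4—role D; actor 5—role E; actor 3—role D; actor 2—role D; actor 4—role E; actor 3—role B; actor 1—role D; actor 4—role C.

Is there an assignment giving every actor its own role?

No

The set {actor 1, actor 2, actor 3} has only 2 neighbours ({role B, role D}), so by Hall's theorem at most 4 of the 5 actors can be matched.
Hence no matching covers every actor.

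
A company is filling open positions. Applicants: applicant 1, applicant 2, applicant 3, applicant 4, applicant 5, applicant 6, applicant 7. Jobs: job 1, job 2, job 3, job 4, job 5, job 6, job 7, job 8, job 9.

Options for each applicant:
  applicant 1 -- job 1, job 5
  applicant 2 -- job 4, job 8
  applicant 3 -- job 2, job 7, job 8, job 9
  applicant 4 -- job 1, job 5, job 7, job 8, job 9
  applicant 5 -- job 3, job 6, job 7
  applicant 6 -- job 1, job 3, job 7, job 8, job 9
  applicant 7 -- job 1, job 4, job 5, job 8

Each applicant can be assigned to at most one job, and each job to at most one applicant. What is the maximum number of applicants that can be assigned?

7

One maximum matching: applicant 1–job 5, applicant 2–job 4, applicant 3–job 8, applicant 4–job 9, applicant 5–job 3, applicant 6–job 7, applicant 7–job 1.
All 7 applicants are matched, so no larger matching exists.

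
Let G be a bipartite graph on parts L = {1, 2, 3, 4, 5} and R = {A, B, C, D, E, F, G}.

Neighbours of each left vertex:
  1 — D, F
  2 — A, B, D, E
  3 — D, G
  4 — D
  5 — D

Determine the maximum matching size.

A valid assignment of size 4: 1-F, 2-B, 3-G, 4-D.
The set {4, 5} has only 1 neighbour ({D}), so by Hall's theorem at most 4 of the 5 left vertices can be matched.

4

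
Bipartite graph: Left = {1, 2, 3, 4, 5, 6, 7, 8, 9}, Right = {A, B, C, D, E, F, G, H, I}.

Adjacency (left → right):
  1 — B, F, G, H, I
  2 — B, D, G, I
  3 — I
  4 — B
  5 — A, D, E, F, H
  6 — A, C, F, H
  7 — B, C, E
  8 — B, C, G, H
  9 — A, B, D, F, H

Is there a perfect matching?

A valid assignment of size 9: 1→H, 2→D, 3→I, 4→B, 5→E, 6→F, 7→C, 8→G, 9→A.
All 9 left vertices are covered.

Yes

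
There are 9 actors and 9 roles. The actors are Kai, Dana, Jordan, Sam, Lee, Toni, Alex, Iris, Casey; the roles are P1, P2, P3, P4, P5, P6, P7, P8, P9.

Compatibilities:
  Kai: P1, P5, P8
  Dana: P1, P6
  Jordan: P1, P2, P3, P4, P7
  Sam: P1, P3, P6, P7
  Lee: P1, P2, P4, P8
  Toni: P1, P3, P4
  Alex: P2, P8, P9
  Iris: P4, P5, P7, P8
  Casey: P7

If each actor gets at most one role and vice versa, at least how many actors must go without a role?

A valid assignment of size 9: Kai→P1, Dana→P6, Jordan→P2, Sam→P3, Lee→P8, Toni→P4, Alex→P9, Iris→P5, Casey→P7.
All 9 actors are matched, so no larger matching exists.
That matches 9 of the 9, leaving 0 unmatched; no matching can do better.

0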